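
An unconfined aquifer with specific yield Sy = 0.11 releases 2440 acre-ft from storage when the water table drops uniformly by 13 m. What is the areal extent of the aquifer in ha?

ΔV = 2440 acre-ft = 3.01 × 10^6 m³
A = ΔV / (Sy × Δh) = 3.01 × 10^6 / (0.11 × 13) = 2.105 × 10^6 m²
A = 2.105 × 10^6 m² = 210.5 ha

A ≈ 210 ha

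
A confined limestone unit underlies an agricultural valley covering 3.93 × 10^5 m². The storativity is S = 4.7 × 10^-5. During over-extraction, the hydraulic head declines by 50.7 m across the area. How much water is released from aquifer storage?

ΔV = S × A × Δh = 4.7 × 10^-5 × 3.93 × 10^5 m² × 50.7 m = 936.5 m³

ΔV ≈ 936 m³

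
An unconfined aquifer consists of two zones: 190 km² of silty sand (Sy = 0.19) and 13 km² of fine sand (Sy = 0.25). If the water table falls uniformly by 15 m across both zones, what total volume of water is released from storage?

ΔV ≈ 5.9 × 10^8 m³

A₁ = 190 km² = 1.9 × 10^8 m²; A₂ = 13 km² = 1.3 × 10^7 m²
ΔV₁ = 0.19 × 1.9 × 10^8 × 15 = 5.415 × 10^8 m³
ΔV₂ = 0.25 × 1.3 × 10^7 × 15 = 4.875 × 10^7 m³
ΔV = ΔV₁ + ΔV₂ = 5.902 × 10^8 m³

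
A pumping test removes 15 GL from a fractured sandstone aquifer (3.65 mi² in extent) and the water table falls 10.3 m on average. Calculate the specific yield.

A = 3.65 mi² = 9.453 × 10^6 m²
ΔV = 15 GL = 1.5 × 10^7 m³
Sy = ΔV / (A × Δh) = 1.5 × 10^7 m³ / (9.453 × 10^6 m² × 10.3 m) = 0.1541

Sy ≈ 0.15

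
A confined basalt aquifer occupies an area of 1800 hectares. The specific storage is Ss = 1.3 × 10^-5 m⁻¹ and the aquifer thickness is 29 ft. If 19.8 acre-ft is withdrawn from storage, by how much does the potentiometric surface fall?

Δh ≈ 11.8 m

b = 29 ft = 8.839 m
S = Ss × b = 1.3 × 10^-5 m⁻¹ × 8.839 m = 1.149 × 10^-4
A = 1800 hectares = 1.8 × 10^7 m²
ΔV = 19.8 acre-ft = 24420 m³
Δh = ΔV / (S × A) = 24420 m³ / (1.149 × 10^-4 × 1.8 × 10^7 m²) = 11.81 m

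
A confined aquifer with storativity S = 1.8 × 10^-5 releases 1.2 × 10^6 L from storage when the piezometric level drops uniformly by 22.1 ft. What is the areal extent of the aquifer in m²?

Δh = 22.1 ft = 6.736 m
ΔV = 1.2 × 10^6 L = 1200 m³
A = ΔV / (S × Δh) = 1200 / (1.8 × 10^-5 × 6.736) = 9.897 × 10^6 m²

A ≈ 9.9 × 10^6 m²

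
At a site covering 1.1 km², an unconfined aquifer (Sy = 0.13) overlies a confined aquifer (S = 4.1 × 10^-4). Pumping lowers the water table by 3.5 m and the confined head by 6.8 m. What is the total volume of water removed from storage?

A = 1.1 km² = 1.1 × 10^6 m²
Unconfined: ΔV_u = Sy × A × Δh_u = 0.13 × 1.1 × 10^6 × 3.5 = 5.005 × 10^5 m³
Confined: ΔV_c = S × A × Δh_c = 4.1 × 10^-4 × 1.1 × 10^6 × 6.8 = 3067 m³
Total ΔV = 5.005 × 10^5 + 3067 = 5.036 × 10^5 m³

ΔV ≈ 5.04 × 10^5 m³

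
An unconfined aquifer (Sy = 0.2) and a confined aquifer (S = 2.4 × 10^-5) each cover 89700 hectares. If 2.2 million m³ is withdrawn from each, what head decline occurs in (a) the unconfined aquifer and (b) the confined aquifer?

Δh_u ≈ 0.0123 m; Δh_c ≈ 102 m

A = 89700 hectares = 8.97 × 10^8 m²
ΔV = 2.2 million m³ = 2.2 × 10^6 m³
Unconfined: Δh_u = ΔV/(Sy·A) = 2.2 × 10^6/(0.2 × 8.97 × 10^8) = 0.01226 m
Confined: Δh_c = ΔV/(S·A) = 2.2 × 10^6/(2.4 × 10^-5 × 8.97 × 10^8) = 102.2 m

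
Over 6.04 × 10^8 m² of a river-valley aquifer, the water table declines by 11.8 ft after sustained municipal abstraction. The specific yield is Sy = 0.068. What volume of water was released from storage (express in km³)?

ΔV ≈ 0.148 km³

Δh = 11.8 ft = 3.597 m
ΔV = Sy × A × Δh = 0.068 × 6.04 × 10^8 m² × 3.597 m = 1.477 × 10^8 m³
ΔV = 1.477 × 10^8 m³ = 0.1477 km³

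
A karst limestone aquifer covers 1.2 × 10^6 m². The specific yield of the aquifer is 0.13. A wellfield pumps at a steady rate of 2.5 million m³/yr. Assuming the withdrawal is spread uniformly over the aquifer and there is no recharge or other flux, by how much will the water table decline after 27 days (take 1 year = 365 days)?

Δh ≈ 1.19 m

Q = 2.5 million m³/yr = 6849 m³/d
ΔV = Q × t = 6849 m³/d × 27 d = 1.849 × 10^5 m³
Δh = ΔV / (Sy × A) = 1.849 × 10^5 / (0.13 × 1.2 × 10^6) = 1.185 m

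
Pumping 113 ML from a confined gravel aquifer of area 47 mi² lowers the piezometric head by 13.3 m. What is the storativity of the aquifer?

S ≈ 7 × 10^-5

A = 47 mi² = 1.217 × 10^8 m²
ΔV = 113 ML = 1.13 × 10^5 m³
S = ΔV / (A × Δh) = 1.13 × 10^5 m³ / (1.217 × 10^8 m² × 13.3 m) = 6.98 × 10^-5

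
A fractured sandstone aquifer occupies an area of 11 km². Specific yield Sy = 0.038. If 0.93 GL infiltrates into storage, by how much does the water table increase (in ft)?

A = 11 km² = 1.1 × 10^7 m²
ΔV = 0.93 GL = 9.3 × 10^5 m³
Δh = ΔV / (Sy × A) = 9.3 × 10^5 m³ / (0.038 × 1.1 × 10^7 m²) = 2.225 m
Δh = 2.225 m = 7.299 ft

Δh ≈ 7.3 ft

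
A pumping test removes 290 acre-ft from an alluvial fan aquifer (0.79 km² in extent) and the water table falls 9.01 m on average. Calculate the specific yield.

A = 0.79 km² = 7.9 × 10^5 m²
ΔV = 290 acre-ft = 3.577 × 10^5 m³
Sy = ΔV / (A × Δh) = 3.577 × 10^5 m³ / (7.9 × 10^5 m² × 9.01 m) = 0.05025

Sy ≈ 0.05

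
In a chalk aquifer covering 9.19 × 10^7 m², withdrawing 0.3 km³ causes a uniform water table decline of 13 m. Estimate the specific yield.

ΔV = 0.3 km³ = 3 × 10^8 m³
Sy = ΔV / (A × Δh) = 3 × 10^8 m³ / (9.19 × 10^7 m² × 13 m) = 0.2511

Sy ≈ 0.25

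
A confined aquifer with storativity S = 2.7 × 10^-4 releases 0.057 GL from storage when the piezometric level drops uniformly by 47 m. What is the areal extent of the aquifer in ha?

A ≈ 449 ha

ΔV = 0.057 GL = 57000 m³
A = ΔV / (S × Δh) = 57000 / (2.7 × 10^-4 × 47) = 4.492 × 10^6 m²
A = 4.492 × 10^6 m² = 449.2 ha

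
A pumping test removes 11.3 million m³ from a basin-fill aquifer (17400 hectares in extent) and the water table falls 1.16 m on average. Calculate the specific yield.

A = 17400 hectares = 1.74 × 10^8 m²
ΔV = 11.3 million m³ = 1.13 × 10^7 m³
Sy = ΔV / (A × Δh) = 1.13 × 10^7 m³ / (1.74 × 10^8 m² × 1.16 m) = 0.05598

Sy ≈ 0.056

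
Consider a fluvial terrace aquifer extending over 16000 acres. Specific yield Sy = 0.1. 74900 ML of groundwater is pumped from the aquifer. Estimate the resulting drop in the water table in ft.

Δh ≈ 38 ft

A = 16000 acres = 6.475 × 10^7 m²
ΔV = 74900 ML = 7.49 × 10^7 m³
Δh = ΔV / (Sy × A) = 7.49 × 10^7 m³ / (0.1 × 6.475 × 10^7 m²) = 11.57 m
Δh = 11.57 m = 37.95 ft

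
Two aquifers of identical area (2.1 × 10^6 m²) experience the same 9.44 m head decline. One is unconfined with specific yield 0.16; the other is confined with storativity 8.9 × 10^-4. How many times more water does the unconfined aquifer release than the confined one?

Unconfined: ΔV_u = Sy × A × Δh = 0.16 × 2.1 × 10^6 × 9.44 = 3.172 × 10^6 m³
Confined: ΔV_c = S × A × Δh = 8.9 × 10^-4 × 2.1 × 10^6 × 9.44 = 17640 m³
Ratio = ΔV_u / ΔV_c = Sy / S = 0.16 / 8.9 × 10^-4 = 179.8

ΔV_u / ΔV_c ≈ 180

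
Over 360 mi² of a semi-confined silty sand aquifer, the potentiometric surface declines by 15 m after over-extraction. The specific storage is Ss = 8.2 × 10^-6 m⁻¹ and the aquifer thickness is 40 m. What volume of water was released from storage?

ΔV ≈ 4.59 × 10^6 m³

S = Ss × b = 8.2 × 10^-6 m⁻¹ × 40 m = 3.28 × 10^-4
A = 360 mi² = 9.324 × 10^8 m²
ΔV = S × A × Δh = 3.28 × 10^-4 × 9.324 × 10^8 m² × 15 m = 4.587 × 10^6 m³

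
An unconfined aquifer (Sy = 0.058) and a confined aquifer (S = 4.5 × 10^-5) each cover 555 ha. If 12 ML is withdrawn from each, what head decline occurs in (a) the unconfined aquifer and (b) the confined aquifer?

Δh_u ≈ 0.0373 m; Δh_c ≈ 48 m

A = 555 ha = 5.55 × 10^6 m²
ΔV = 12 ML = 12000 m³
Unconfined: Δh_u = ΔV/(Sy·A) = 12000/(0.058 × 5.55 × 10^6) = 0.03728 m
Confined: Δh_c = ΔV/(S·A) = 12000/(4.5 × 10^-5 × 5.55 × 10^6) = 48.05 m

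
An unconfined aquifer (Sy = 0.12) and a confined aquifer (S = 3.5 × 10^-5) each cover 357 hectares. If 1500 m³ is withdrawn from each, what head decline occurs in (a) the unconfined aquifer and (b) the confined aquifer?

A = 357 hectares = 3.57 × 10^6 m²
Unconfined: Δh_u = ΔV/(Sy·A) = 1500/(0.12 × 3.57 × 10^6) = 0.003501 m
Confined: Δh_c = ΔV/(S·A) = 1500/(3.5 × 10^-5 × 3.57 × 10^6) = 12 m

Δh_u ≈ 0.0035 m; Δh_c ≈ 12 m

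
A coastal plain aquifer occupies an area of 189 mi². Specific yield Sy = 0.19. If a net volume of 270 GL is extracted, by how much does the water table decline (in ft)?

A = 189 mi² = 4.895 × 10^8 m²
ΔV = 270 GL = 2.7 × 10^8 m³
Δh = ΔV / (Sy × A) = 2.7 × 10^8 m³ / (0.19 × 4.895 × 10^8 m²) = 2.903 m
Δh = 2.903 m = 9.524 ft

Δh ≈ 9.52 ft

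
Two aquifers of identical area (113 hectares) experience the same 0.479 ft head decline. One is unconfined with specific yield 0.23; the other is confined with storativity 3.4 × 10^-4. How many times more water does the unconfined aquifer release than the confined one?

A = 113 hectares = 1.13 × 10^6 m²
Δh = 0.479 ft = 0.146 m
Unconfined: ΔV_u = Sy × A × Δh = 0.23 × 1.13 × 10^6 × 0.146 = 37950 m³
Confined: ΔV_c = S × A × Δh = 3.4 × 10^-4 × 1.13 × 10^6 × 0.146 = 56.09 m³
Ratio = ΔV_u / ΔV_c = Sy / S = 0.23 / 3.4 × 10^-4 = 676.5

ΔV_u / ΔV_c ≈ 676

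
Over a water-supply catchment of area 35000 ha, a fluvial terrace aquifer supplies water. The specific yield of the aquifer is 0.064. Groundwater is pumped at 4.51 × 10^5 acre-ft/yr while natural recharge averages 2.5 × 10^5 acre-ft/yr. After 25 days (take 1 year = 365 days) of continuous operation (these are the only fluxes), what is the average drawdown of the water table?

A = 35000 ha = 3.5 × 10^8 m²
Net abstraction = 4.51 × 10^5 − 2.5 × 10^5 = 2.01 × 10^5 acre-ft/yr
Q_net = 2.01 × 10^5 acre-ft/yr = 6.793 × 10^5 m³/d
ΔV = Q × t = 6.793 × 10^5 m³/d × 25 d = 1.698 × 10^7 m³
Δh = ΔV / (Sy × A) = 1.698 × 10^7 / (0.064 × 3.5 × 10^8) = 0.7581 m

Δh ≈ 0.758 m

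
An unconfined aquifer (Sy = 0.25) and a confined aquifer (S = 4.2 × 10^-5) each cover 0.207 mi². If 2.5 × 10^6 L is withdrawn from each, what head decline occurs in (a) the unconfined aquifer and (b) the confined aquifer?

A = 0.207 mi² = 5.361 × 10^5 m²
ΔV = 2.5 × 10^6 L = 2500 m³
Unconfined: Δh_u = ΔV/(Sy·A) = 2500/(0.25 × 5.361 × 10^5) = 0.01865 m
Confined: Δh_c = ΔV/(S·A) = 2500/(4.2 × 10^-5 × 5.361 × 10^5) = 111 m

Δh_u ≈ 0.0187 m; Δh_c ≈ 111 m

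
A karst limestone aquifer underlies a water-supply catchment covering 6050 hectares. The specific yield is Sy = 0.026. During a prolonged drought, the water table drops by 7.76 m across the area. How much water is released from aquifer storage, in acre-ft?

A = 6050 hectares = 6.05 × 10^7 m²
ΔV = Sy × A × Δh = 0.026 × 6.05 × 10^7 m² × 7.76 m = 1.221 × 10^7 m³
ΔV = 1.221 × 10^7 m³ = 9896 acre-ft

ΔV ≈ 9900 acre-ft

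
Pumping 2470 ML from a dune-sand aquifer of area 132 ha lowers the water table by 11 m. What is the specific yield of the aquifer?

A = 132 ha = 1.32 × 10^6 m²
ΔV = 2470 ML = 2.47 × 10^6 m³
Sy = ΔV / (A × Δh) = 2.47 × 10^6 m³ / (1.32 × 10^6 m² × 11 m) = 0.1701

Sy ≈ 0.17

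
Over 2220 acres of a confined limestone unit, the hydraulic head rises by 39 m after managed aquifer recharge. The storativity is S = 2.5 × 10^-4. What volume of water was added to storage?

ΔV ≈ 87600 m³

A = 2220 acres = 8.984 × 10^6 m²
ΔV = S × A × Δh = 2.5 × 10^-4 × 8.984 × 10^6 m² × 39 m = 87590 m³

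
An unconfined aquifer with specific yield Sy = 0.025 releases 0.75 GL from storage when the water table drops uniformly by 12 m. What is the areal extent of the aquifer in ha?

A ≈ 250 ha

ΔV = 0.75 GL = 7.5 × 10^5 m³
A = ΔV / (Sy × Δh) = 7.5 × 10^5 / (0.025 × 12) = 2.5 × 10^6 m²
A = 2.5 × 10^6 m² = 250 ha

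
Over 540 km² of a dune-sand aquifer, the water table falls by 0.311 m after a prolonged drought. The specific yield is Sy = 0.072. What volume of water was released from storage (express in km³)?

ΔV ≈ 0.0121 km³

A = 540 km² = 5.4 × 10^8 m²
ΔV = Sy × A × Δh = 0.072 × 5.4 × 10^8 m² × 0.311 m = 1.209 × 10^7 m³
ΔV = 1.209 × 10^7 m³ = 0.01209 km³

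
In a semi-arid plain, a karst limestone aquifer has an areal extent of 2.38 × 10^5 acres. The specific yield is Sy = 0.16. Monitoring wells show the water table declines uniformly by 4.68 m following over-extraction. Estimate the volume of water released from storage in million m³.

ΔV ≈ 721 million m³

A = 2.38 × 10^5 acres = 9.632 × 10^8 m²
ΔV = Sy × A × Δh = 0.16 × 9.632 × 10^8 m² × 4.68 m = 7.212 × 10^8 m³
ΔV = 7.212 × 10^8 m³ = 721.2 million m³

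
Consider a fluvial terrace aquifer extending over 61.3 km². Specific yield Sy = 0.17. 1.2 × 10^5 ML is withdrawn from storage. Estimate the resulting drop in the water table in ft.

A = 61.3 km² = 6.13 × 10^7 m²
ΔV = 1.2 × 10^5 ML = 1.2 × 10^8 m³
Δh = ΔV / (Sy × A) = 1.2 × 10^8 m³ / (0.17 × 6.13 × 10^7 m²) = 11.52 m
Δh = 11.52 m = 37.78 ft

Δh ≈ 37.8 ft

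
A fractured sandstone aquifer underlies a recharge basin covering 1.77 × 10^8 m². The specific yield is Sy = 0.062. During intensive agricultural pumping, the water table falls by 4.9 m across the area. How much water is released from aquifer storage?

ΔV ≈ 5.38 × 10^7 m³

ΔV = Sy × A × Δh = 0.062 × 1.77 × 10^8 m² × 4.9 m = 5.377 × 10^7 m³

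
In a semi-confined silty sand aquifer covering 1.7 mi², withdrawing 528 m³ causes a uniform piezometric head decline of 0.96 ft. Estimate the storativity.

A = 1.7 mi² = 4.403 × 10^6 m²
Δh = 0.96 ft = 0.2926 m
S = ΔV / (A × Δh) = 528 m³ / (4.403 × 10^6 m² × 0.2926 m) = 4.098 × 10^-4

S ≈ 4.1 × 10^-4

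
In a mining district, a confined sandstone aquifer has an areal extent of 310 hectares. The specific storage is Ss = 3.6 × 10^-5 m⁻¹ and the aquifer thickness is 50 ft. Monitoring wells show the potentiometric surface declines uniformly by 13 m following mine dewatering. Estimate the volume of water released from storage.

b = 50 ft = 15.24 m
S = Ss × b = 3.6 × 10^-5 m⁻¹ × 15.24 m = 5.486 × 10^-4
A = 310 hectares = 3.1 × 10^6 m²
ΔV = S × A × Δh = 5.486 × 10^-4 × 3.1 × 10^6 m² × 13 m = 22110 m³

ΔV ≈ 22100 m³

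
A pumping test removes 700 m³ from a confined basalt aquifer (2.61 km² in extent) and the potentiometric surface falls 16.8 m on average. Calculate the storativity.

S ≈ 1.6 × 10^-5

A = 2.61 km² = 2.61 × 10^6 m²
S = ΔV / (A × Δh) = 700 m³ / (2.61 × 10^6 m² × 16.8 m) = 1.596 × 10^-5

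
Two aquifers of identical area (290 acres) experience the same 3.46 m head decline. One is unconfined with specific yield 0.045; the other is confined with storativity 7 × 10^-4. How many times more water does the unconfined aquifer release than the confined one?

A = 290 acres = 1.174 × 10^6 m²
Unconfined: ΔV_u = Sy × A × Δh = 0.045 × 1.174 × 10^6 × 3.46 = 1.827 × 10^5 m³
Confined: ΔV_c = S × A × Δh = 7 × 10^-4 × 1.174 × 10^6 × 3.46 = 2842 m³
Ratio = ΔV_u / ΔV_c = Sy / S = 0.045 / 7 × 10^-4 = 64.29

ΔV_u / ΔV_c ≈ 64.3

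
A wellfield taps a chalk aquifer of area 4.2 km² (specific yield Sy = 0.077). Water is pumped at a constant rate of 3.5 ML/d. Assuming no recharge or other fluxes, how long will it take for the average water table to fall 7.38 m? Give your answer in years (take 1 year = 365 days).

t ≈ 1.87 years

A = 4.2 km² = 4.2 × 10^6 m²
ΔV = Sy × A × Δh = 0.077 × 4.2 × 10^6 × 7.38 = 2.387 × 10^6 m³
Q = 3.5 ML/d = 3500 m³/d
t = ΔV / Q = 2.387 × 10^6 m³ / 3500 m³/d = 681.9 d
t = 681.9 d ≈ 1.868 years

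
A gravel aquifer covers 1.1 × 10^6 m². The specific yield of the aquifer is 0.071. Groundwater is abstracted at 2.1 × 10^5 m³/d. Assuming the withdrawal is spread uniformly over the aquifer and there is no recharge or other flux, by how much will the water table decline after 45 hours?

Δh ≈ 5.04 m

t = 45 hours = 1.875 d
ΔV = Q × t = 2.1 × 10^5 m³/d × 1.875 d = 3.938 × 10^5 m³
Δh = ΔV / (Sy × A) = 3.938 × 10^5 / (0.071 × 1.1 × 10^6) = 5.042 m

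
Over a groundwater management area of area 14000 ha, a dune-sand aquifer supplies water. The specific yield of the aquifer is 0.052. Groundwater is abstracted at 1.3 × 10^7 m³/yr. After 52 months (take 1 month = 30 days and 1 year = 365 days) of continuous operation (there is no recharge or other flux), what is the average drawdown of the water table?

A = 14000 ha = 1.4 × 10^8 m²
Q = 1.3 × 10^7 m³/yr = 35620 m³/d
t = 52 months = 1560 d
ΔV = Q × t = 35620 m³/d × 1560 d = 5.556 × 10^7 m³
Δh = ΔV / (Sy × A) = 5.556 × 10^7 / (0.052 × 1.4 × 10^8) = 7.632 m

Δh ≈ 7.63 m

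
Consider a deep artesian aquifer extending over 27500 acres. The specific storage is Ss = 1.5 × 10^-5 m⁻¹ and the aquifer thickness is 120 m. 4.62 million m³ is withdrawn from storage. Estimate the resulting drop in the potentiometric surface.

S = Ss × b = 1.5 × 10^-5 m⁻¹ × 120 m = 1.8 × 10^-3
A = 27500 acres = 1.113 × 10^8 m²
ΔV = 4.62 million m³ = 4.62 × 10^6 m³
Δh = ΔV / (S × A) = 4.62 × 10^6 m³ / (0.0018 × 1.113 × 10^8 m²) = 23.06 m

Δh ≈ 23.1 m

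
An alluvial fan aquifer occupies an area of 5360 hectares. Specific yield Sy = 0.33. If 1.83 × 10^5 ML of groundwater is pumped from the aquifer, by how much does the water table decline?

Δh ≈ 10.3 m

A = 5360 hectares = 5.36 × 10^7 m²
ΔV = 1.83 × 10^5 ML = 1.83 × 10^8 m³
Δh = ΔV / (Sy × A) = 1.83 × 10^8 m³ / (0.33 × 5.36 × 10^7 m²) = 10.35 m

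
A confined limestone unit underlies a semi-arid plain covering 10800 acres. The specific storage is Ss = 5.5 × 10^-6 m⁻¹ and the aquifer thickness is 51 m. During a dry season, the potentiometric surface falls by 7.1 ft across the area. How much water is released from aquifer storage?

ΔV ≈ 26500 m³

S = Ss × b = 5.5 × 10^-6 m⁻¹ × 51 m = 2.805 × 10^-4
A = 10800 acres = 4.371 × 10^7 m²
Δh = 7.1 ft = 2.164 m
ΔV = S × A × Δh = 2.805 × 10^-4 × 4.371 × 10^7 m² × 2.164 m = 26530 m³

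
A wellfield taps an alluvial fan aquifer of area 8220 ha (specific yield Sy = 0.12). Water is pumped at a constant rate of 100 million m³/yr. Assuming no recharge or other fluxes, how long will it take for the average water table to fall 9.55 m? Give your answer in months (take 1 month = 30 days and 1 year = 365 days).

A = 8220 ha = 8.22 × 10^7 m²
ΔV = Sy × A × Δh = 0.12 × 8.22 × 10^7 × 9.55 = 9.42 × 10^7 m³
Q = 100 million m³/yr = 2.74 × 10^5 m³/d
t = ΔV / Q = 9.42 × 10^7 m³ / 2.74 × 10^5 m³/d = 343.8 d
t = 343.8 d ≈ 11.46 months

t ≈ 11.5 months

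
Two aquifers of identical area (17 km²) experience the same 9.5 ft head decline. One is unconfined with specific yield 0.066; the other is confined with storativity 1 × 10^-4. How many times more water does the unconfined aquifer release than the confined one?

ΔV_u / ΔV_c ≈ 660

A = 17 km² = 1.7 × 10^7 m²
Δh = 9.5 ft = 2.896 m
Unconfined: ΔV_u = Sy × A × Δh = 0.066 × 1.7 × 10^7 × 2.896 = 3.249 × 10^6 m³
Confined: ΔV_c = S × A × Δh = 1 × 10^-4 × 1.7 × 10^7 × 2.896 = 4923 m³
Ratio = ΔV_u / ΔV_c = Sy / S = 0.066 / 1 × 10^-4 = 660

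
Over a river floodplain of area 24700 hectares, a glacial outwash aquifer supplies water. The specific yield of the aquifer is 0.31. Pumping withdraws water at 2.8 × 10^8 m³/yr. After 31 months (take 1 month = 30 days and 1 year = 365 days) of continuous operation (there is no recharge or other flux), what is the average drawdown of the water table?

Δh ≈ 9.32 m

A = 24700 hectares = 2.47 × 10^8 m²
Q = 2.8 × 10^8 m³/yr = 7.671 × 10^5 m³/d
t = 31 months = 930 d
ΔV = Q × t = 7.671 × 10^5 m³/d × 930 d = 7.134 × 10^8 m³
Δh = ΔV / (Sy × A) = 7.134 × 10^8 / (0.31 × 2.47 × 10^8) = 9.317 m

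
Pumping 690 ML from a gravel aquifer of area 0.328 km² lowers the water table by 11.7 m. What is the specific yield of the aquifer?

A = 0.328 km² = 3.28 × 10^5 m²
ΔV = 690 ML = 6.9 × 10^5 m³
Sy = ΔV / (A × Δh) = 6.9 × 10^5 m³ / (3.28 × 10^5 m² × 11.7 m) = 0.1798

Sy ≈ 0.18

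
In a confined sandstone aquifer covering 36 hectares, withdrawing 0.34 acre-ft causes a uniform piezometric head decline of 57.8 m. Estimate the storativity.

S ≈ 2 × 10^-5

A = 36 hectares = 3.6 × 10^5 m²
ΔV = 0.34 acre-ft = 419.4 m³
S = ΔV / (A × Δh) = 419.4 m³ / (3.6 × 10^5 m² × 57.8 m) = 2.015 × 10^-5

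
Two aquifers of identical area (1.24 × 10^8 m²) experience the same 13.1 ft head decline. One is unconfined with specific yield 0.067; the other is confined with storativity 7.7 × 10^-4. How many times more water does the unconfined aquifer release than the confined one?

ΔV_u / ΔV_c ≈ 87

Δh = 13.1 ft = 3.993 m
Unconfined: ΔV_u = Sy × A × Δh = 0.067 × 1.24 × 10^8 × 3.993 = 3.317 × 10^7 m³
Confined: ΔV_c = S × A × Δh = 7.7 × 10^-4 × 1.24 × 10^8 × 3.993 = 3.812 × 10^5 m³
Ratio = ΔV_u / ΔV_c = Sy / S = 0.067 / 7.7 × 10^-4 = 87.01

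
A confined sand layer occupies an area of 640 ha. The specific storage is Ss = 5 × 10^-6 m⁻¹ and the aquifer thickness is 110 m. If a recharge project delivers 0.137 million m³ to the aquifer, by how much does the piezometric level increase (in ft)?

S = Ss × b = 5 × 10^-6 m⁻¹ × 110 m = 5.5 × 10^-4
A = 640 ha = 6.4 × 10^6 m²
ΔV = 0.137 million m³ = 1.37 × 10^5 m³
Δh = ΔV / (S × A) = 1.37 × 10^5 m³ / (5.5 × 10^-4 × 6.4 × 10^6 m²) = 38.92 m
Δh = 38.92 m = 127.7 ft

Δh ≈ 128 ft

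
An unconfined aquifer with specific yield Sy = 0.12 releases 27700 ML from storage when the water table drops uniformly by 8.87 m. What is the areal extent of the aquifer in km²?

ΔV = 27700 ML = 2.77 × 10^7 m³
A = ΔV / (Sy × Δh) = 2.77 × 10^7 / (0.12 × 8.87) = 2.602 × 10^7 m²
A = 2.602 × 10^7 m² = 26.02 km²

A ≈ 26 km²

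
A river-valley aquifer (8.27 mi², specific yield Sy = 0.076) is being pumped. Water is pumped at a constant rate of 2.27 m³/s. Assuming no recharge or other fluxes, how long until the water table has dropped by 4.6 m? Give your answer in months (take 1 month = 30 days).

t ≈ 1.27 months

A = 8.27 mi² = 2.142 × 10^7 m²
ΔV = Sy × A × Δh = 0.076 × 2.142 × 10^7 × 4.6 = 7.488 × 10^6 m³
Q = 2.27 m³/s = 1.961 × 10^5 m³/d
t = ΔV / Q = 7.488 × 10^6 m³ / 1.961 × 10^5 m³/d = 38.18 d
t = 38.18 d ≈ 1.273 months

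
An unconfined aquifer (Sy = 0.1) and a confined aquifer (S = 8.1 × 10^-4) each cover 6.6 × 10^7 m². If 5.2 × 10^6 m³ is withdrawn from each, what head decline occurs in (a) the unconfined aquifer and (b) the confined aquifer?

Unconfined: Δh_u = ΔV/(Sy·A) = 5.2 × 10^6/(0.1 × 6.6 × 10^7) = 0.7879 m
Confined: Δh_c = ΔV/(S·A) = 5.2 × 10^6/(8.1 × 10^-4 × 6.6 × 10^7) = 97.27 m

Δh_u ≈ 0.788 m; Δh_c ≈ 97.3 m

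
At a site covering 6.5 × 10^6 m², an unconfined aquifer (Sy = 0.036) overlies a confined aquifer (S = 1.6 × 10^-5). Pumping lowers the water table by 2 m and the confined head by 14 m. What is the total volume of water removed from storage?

ΔV ≈ 4.69 × 10^5 m³

Unconfined: ΔV_u = Sy × A × Δh_u = 0.036 × 6.5 × 10^6 × 2 = 4.68 × 10^5 m³
Confined: ΔV_c = S × A × Δh_c = 1.6 × 10^-5 × 6.5 × 10^6 × 14 = 1456 m³
Total ΔV = 4.68 × 10^5 + 1456 = 4.695 × 10^5 m³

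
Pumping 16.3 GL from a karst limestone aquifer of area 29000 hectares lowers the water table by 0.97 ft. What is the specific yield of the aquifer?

A = 29000 hectares = 2.9 × 10^8 m²
Δh = 0.97 ft = 0.2957 m
ΔV = 16.3 GL = 1.63 × 10^7 m³
Sy = ΔV / (A × Δh) = 1.63 × 10^7 m³ / (2.9 × 10^8 m² × 0.2957 m) = 0.1901

Sy ≈ 0.19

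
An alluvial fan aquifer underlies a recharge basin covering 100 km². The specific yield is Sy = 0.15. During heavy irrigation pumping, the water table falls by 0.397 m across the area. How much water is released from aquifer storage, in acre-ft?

ΔV ≈ 4830 acre-ft

A = 100 km² = 1 × 10^8 m²
ΔV = Sy × A × Δh = 0.15 × 1 × 10^8 m² × 0.397 m = 5.955 × 10^6 m³
ΔV = 5.955 × 10^6 m³ = 4828 acre-ft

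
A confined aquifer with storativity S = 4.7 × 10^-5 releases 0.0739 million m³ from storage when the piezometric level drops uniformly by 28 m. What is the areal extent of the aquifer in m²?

ΔV = 0.0739 million m³ = 73900 m³
A = ΔV / (S × Δh) = 73900 / (4.7 × 10^-5 × 28) = 5.616 × 10^7 m²

A ≈ 5.62 × 10^7 m²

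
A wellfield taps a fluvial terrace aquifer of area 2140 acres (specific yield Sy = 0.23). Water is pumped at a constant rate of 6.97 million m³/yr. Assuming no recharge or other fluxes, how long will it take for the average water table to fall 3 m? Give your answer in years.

t ≈ 0.857 years

A = 2140 acres = 8.66 × 10^6 m²
ΔV = Sy × A × Δh = 0.23 × 8.66 × 10^6 × 3 = 5.976 × 10^6 m³
Q = 6.97 million m³/yr = 19100 m³/d
t = ΔV / Q = 5.976 × 10^6 m³ / 19100 m³/d = 312.9 d
t = 312.9 d ≈ 0.8573 years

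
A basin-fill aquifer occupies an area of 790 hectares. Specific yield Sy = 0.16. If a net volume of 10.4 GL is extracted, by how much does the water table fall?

A = 790 hectares = 7.9 × 10^6 m²
ΔV = 10.4 GL = 1.04 × 10^7 m³
Δh = ΔV / (Sy × A) = 1.04 × 10^7 m³ / (0.16 × 7.9 × 10^6 m²) = 8.228 m

Δh ≈ 8.23 m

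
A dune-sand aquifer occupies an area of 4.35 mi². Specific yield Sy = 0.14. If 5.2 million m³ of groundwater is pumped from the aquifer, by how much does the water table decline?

Δh ≈ 3.3 m

A = 4.35 mi² = 1.127 × 10^7 m²
ΔV = 5.2 million m³ = 5.2 × 10^6 m³
Δh = ΔV / (Sy × A) = 5.2 × 10^6 m³ / (0.14 × 1.127 × 10^7 m²) = 3.297 m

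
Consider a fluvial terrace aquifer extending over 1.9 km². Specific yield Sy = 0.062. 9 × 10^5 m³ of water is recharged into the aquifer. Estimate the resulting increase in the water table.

A = 1.9 km² = 1.9 × 10^6 m²
Δh = ΔV / (Sy × A) = 9 × 10^5 m³ / (0.062 × 1.9 × 10^6 m²) = 7.64 m

Δh ≈ 7.64 m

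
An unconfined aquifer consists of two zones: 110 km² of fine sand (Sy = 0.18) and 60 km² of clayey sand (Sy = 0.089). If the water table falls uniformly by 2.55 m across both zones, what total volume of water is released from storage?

A₁ = 110 km² = 1.1 × 10^8 m²; A₂ = 60 km² = 6 × 10^7 m²
ΔV₁ = 0.18 × 1.1 × 10^8 × 2.55 = 5.049 × 10^7 m³
ΔV₂ = 0.089 × 6 × 10^7 × 2.55 = 1.362 × 10^7 m³
ΔV = ΔV₁ + ΔV₂ = 6.411 × 10^7 m³

ΔV ≈ 6.41 × 10^7 m³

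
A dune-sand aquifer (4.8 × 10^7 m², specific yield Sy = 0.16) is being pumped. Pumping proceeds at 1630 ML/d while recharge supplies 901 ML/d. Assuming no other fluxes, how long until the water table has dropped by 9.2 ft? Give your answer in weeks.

Δh = 9.2 ft = 2.804 m
ΔV = Sy × A × Δh = 0.16 × 4.8 × 10^7 × 2.804 = 2.154 × 10^7 m³
Net withdrawal = 1630 − 901 = 729 ML/d = 7.29 × 10^5 m³/d
t = ΔV / Q = 2.154 × 10^7 m³ / 7.29 × 10^5 m³/d = 29.54 d
t = 29.54 d ≈ 4.22 weeks

t ≈ 4.22 weeks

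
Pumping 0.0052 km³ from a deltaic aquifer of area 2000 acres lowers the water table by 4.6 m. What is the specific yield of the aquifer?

A = 2000 acres = 8.094 × 10^6 m²
ΔV = 0.0052 km³ = 5.2 × 10^6 m³
Sy = ΔV / (A × Δh) = 5.2 × 10^6 m³ / (8.094 × 10^6 m² × 4.6 m) = 0.1397

Sy ≈ 0.14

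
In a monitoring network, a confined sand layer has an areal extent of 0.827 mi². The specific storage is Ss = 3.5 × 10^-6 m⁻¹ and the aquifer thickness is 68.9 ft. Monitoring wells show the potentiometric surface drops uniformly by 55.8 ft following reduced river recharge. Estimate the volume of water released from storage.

ΔV ≈ 2680 m³

b = 68.9 ft = 21 m
S = Ss × b = 3.5 × 10^-6 m⁻¹ × 21 m = 7.35 × 10^-5
A = 0.827 mi² = 2.142 × 10^6 m²
Δh = 55.8 ft = 17.01 m
ΔV = S × A × Δh = 7.35 × 10^-5 × 2.142 × 10^6 m² × 17.01 m = 2678 m³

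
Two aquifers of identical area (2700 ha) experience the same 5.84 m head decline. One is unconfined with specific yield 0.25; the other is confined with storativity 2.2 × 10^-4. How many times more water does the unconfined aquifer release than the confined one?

A = 2700 ha = 2.7 × 10^7 m²
Unconfined: ΔV_u = Sy × A × Δh = 0.25 × 2.7 × 10^7 × 5.84 = 3.942 × 10^7 m³
Confined: ΔV_c = S × A × Δh = 2.2 × 10^-4 × 2.7 × 10^7 × 5.84 = 34690 m³
Ratio = ΔV_u / ΔV_c = Sy / S = 0.25 / 2.2 × 10^-4 = 1136

ΔV_u / ΔV_c ≈ 1140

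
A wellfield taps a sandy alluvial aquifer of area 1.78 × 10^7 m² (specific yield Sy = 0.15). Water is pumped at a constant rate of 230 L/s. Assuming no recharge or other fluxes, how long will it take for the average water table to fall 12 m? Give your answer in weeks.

t ≈ 230 weeks

ΔV = Sy × A × Δh = 0.15 × 1.78 × 10^7 × 12 = 3.204 × 10^7 m³
Q = 230 L/s = 19870 m³/d
t = ΔV / Q = 3.204 × 10^7 m³ / 19870 m³/d = 1612 d
t = 1612 d ≈ 230.3 weeks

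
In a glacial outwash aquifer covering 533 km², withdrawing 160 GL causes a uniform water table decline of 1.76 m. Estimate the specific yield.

Sy ≈ 0.17

A = 533 km² = 5.33 × 10^8 m²
ΔV = 160 GL = 1.6 × 10^8 m³
Sy = ΔV / (A × Δh) = 1.6 × 10^8 m³ / (5.33 × 10^8 m² × 1.76 m) = 0.1706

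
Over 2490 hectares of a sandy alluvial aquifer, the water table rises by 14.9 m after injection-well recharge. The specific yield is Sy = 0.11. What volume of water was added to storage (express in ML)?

A = 2490 hectares = 2.49 × 10^7 m²
ΔV = Sy × A × Δh = 0.11 × 2.49 × 10^7 m² × 14.9 m = 4.081 × 10^7 m³
ΔV = 4.081 × 10^7 m³ = 40810 ML

ΔV ≈ 40800 ML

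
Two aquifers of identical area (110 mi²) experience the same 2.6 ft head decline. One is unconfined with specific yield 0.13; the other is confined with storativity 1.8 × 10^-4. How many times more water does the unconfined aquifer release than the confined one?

A = 110 mi² = 2.849 × 10^8 m²
Δh = 2.6 ft = 0.7925 m
Unconfined: ΔV_u = Sy × A × Δh = 0.13 × 2.849 × 10^8 × 0.7925 = 2.935 × 10^7 m³
Confined: ΔV_c = S × A × Δh = 1.8 × 10^-4 × 2.849 × 10^8 × 0.7925 = 40640 m³
Ratio = ΔV_u / ΔV_c = Sy / S = 0.13 / 1.8 × 10^-4 = 722.2

ΔV_u / ΔV_c ≈ 722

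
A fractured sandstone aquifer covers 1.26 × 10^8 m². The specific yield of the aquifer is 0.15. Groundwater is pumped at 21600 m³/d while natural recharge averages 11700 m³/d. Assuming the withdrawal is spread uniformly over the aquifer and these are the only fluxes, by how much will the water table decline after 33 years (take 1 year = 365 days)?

Δh ≈ 6.31 m

Net abstraction = 21600 − 11700 = 9900 m³/d
t = 33 years = 12040 d
ΔV = Q × t = 9900 m³/d × 12040 d = 1.192 × 10^8 m³
Δh = ΔV / (Sy × A) = 1.192 × 10^8 / (0.15 × 1.26 × 10^8) = 6.309 m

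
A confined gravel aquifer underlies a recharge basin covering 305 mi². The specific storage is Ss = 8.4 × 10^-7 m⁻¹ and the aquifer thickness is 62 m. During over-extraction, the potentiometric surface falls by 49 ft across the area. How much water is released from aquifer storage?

ΔV ≈ 6.14 × 10^5 m³

S = Ss × b = 8.4 × 10^-7 m⁻¹ × 62 m = 5.208 × 10^-5
A = 305 mi² = 7.899 × 10^8 m²
Δh = 49 ft = 14.94 m
ΔV = S × A × Δh = 5.208 × 10^-5 × 7.899 × 10^8 m² × 14.94 m = 6.144 × 10^5 m³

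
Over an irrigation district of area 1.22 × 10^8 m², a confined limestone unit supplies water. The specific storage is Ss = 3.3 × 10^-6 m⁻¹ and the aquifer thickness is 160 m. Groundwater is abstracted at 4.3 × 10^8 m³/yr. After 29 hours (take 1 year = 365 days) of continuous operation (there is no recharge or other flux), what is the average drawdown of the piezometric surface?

S = Ss × b = 3.3 × 10^-6 m⁻¹ × 160 m = 5.28 × 10^-4
Q = 4.3 × 10^8 m³/yr = 1.178 × 10^6 m³/d
t = 29 hours = 1.208 d
ΔV = Q × t = 1.178 × 10^6 m³/d × 1.208 d = 1.424 × 10^6 m³
Δh = ΔV / (S × A) = 1.424 × 10^6 / (5.28 × 10^-4 × 1.22 × 10^8) = 22.1 m

Δh ≈ 22.1 m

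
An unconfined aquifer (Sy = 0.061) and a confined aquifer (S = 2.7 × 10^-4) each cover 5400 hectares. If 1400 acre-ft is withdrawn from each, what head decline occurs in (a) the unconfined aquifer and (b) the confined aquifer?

Δh_u ≈ 0.524 m; Δh_c ≈ 118 m

A = 5400 hectares = 5.4 × 10^7 m²
ΔV = 1400 acre-ft = 1.727 × 10^6 m³
Unconfined: Δh_u = ΔV/(Sy·A) = 1.727 × 10^6/(0.061 × 5.4 × 10^7) = 0.5242 m
Confined: Δh_c = ΔV/(S·A) = 1.727 × 10^6/(2.7 × 10^-4 × 5.4 × 10^7) = 118.4 m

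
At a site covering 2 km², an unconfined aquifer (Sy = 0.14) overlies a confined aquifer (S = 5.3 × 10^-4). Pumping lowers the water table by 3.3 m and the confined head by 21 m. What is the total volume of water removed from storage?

ΔV ≈ 9.46 × 10^5 m³

A = 2 km² = 2 × 10^6 m²
Unconfined: ΔV_u = Sy × A × Δh_u = 0.14 × 2 × 10^6 × 3.3 = 9.24 × 10^5 m³
Confined: ΔV_c = S × A × Δh_c = 5.3 × 10^-4 × 2 × 10^6 × 21 = 22260 m³
Total ΔV = 9.24 × 10^5 + 22260 = 9.463 × 10^5 m³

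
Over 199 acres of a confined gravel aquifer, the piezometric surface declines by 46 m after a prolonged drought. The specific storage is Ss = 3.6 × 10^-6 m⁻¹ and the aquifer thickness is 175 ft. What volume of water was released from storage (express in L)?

ΔV ≈ 7.11 × 10^6 L

b = 175 ft = 53.34 m
S = Ss × b = 3.6 × 10^-6 m⁻¹ × 53.34 m = 1.92 × 10^-4
A = 199 acres = 8.053 × 10^5 m²
ΔV = S × A × Δh = 1.92 × 10^-4 × 8.053 × 10^5 m² × 46 m = 7114 m³
ΔV = 7114 m³ = 7.114 × 10^6 L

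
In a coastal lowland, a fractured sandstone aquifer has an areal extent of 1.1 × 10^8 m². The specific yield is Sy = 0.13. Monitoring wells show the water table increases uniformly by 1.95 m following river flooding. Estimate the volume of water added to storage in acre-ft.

ΔV ≈ 22600 acre-ft

ΔV = Sy × A × Δh = 0.13 × 1.1 × 10^8 m² × 1.95 m = 2.788 × 10^7 m³
ΔV = 2.788 × 10^7 m³ = 22610 acre-ft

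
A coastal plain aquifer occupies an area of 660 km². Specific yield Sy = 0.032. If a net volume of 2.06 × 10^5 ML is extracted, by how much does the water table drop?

A = 660 km² = 6.6 × 10^8 m²
ΔV = 2.06 × 10^5 ML = 2.06 × 10^8 m³
Δh = ΔV / (Sy × A) = 2.06 × 10^8 m³ / (0.032 × 6.6 × 10^8 m²) = 9.754 m

Δh ≈ 9.75 m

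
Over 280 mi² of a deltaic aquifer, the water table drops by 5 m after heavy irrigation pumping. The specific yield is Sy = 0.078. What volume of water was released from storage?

A = 280 mi² = 7.252 × 10^8 m²
ΔV = Sy × A × Δh = 0.078 × 7.252 × 10^8 m² × 5 m = 2.828 × 10^8 m³

ΔV ≈ 2.83 × 10^8 m³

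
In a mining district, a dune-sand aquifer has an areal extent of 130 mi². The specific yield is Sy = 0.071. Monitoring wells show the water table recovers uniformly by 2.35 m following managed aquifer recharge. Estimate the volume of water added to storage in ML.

A = 130 mi² = 3.367 × 10^8 m²
ΔV = Sy × A × Δh = 0.071 × 3.367 × 10^8 m² × 2.35 m = 5.618 × 10^7 m³
ΔV = 5.618 × 10^7 m³ = 56180 ML

ΔV ≈ 56200 ML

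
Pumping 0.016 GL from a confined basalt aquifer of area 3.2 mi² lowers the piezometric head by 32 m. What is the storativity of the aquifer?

S ≈ 6 × 10^-5

A = 3.2 mi² = 8.288 × 10^6 m²
ΔV = 0.016 GL = 16000 m³
S = ΔV / (A × Δh) = 16000 m³ / (8.288 × 10^6 m² × 32 m) = 6.033 × 10^-5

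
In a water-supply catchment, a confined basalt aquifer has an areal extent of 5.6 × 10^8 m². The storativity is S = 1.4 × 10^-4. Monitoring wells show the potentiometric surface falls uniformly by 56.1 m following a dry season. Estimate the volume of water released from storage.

ΔV = S × A × Δh = 1.4 × 10^-4 × 5.6 × 10^8 m² × 56.1 m = 4.398 × 10^6 m³

ΔV ≈ 4.4 × 10^6 m³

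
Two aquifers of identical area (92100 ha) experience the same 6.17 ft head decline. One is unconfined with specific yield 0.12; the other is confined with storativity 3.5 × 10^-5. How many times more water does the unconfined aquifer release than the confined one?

A = 92100 ha = 9.21 × 10^8 m²
Δh = 6.17 ft = 1.881 m
Unconfined: ΔV_u = Sy × A × Δh = 0.12 × 9.21 × 10^8 × 1.881 = 2.078 × 10^8 m³
Confined: ΔV_c = S × A × Δh = 3.5 × 10^-5 × 9.21 × 10^8 × 1.881 = 60620 m³
Ratio = ΔV_u / ΔV_c = Sy / S = 0.12 / 3.5 × 10^-5 = 3429

ΔV_u / ΔV_c ≈ 3430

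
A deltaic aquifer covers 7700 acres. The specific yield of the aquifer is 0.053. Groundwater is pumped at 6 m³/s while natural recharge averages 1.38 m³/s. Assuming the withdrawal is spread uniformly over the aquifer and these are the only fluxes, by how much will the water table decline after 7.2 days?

Δh ≈ 1.74 m

A = 7700 acres = 3.116 × 10^7 m²
Net abstraction = 6 − 1.38 = 4.62 m³/s
Q_net = 4.62 m³/s = 3.992 × 10^5 m³/d
ΔV = Q × t = 3.992 × 10^5 m³/d × 7.2 d = 2.874 × 10^6 m³
Δh = ΔV / (Sy × A) = 2.874 × 10^6 / (0.053 × 3.116 × 10^7) = 1.74 m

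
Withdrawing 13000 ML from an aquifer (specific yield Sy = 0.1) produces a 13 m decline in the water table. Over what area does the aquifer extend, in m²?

ΔV = 13000 ML = 1.3 × 10^7 m³
A = ΔV / (Sy × Δh) = 1.3 × 10^7 / (0.1 × 13) = 1 × 10^7 m²

A ≈ 1 × 10^7 m²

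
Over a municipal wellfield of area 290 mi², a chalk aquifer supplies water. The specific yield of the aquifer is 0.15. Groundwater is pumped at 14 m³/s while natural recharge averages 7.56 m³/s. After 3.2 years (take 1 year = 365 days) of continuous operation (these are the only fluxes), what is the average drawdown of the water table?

A = 290 mi² = 7.511 × 10^8 m²
Net abstraction = 14 − 7.56 = 6.44 m³/s
Q_net = 6.44 m³/s = 5.564 × 10^5 m³/d
t = 3.2 years = 1168 d
ΔV = Q × t = 5.564 × 10^5 m³/d × 1168 d = 6.499 × 10^8 m³
Δh = ΔV / (Sy × A) = 6.499 × 10^8 / (0.15 × 7.511 × 10^8) = 5.768 m

Δh ≈ 5.77 m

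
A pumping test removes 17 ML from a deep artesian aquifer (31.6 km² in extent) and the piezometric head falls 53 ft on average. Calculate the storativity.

S ≈ 3.3 × 10^-5

A = 31.6 km² = 3.16 × 10^7 m²
Δh = 53 ft = 16.15 m
ΔV = 17 ML = 17000 m³
S = ΔV / (A × Δh) = 17000 m³ / (3.16 × 10^7 m² × 16.15 m) = 3.33 × 10^-5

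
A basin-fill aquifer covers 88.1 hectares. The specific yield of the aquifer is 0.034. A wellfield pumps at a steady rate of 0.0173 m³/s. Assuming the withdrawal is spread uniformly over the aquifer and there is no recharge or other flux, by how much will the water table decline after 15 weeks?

A = 88.1 hectares = 8.81 × 10^5 m²
Q = 0.0173 m³/s = 1495 m³/d
t = 15 weeks = 105 d
ΔV = Q × t = 1495 m³/d × 105 d = 1.569 × 10^5 m³
Δh = ΔV / (Sy × A) = 1.569 × 10^5 / (0.034 × 8.81 × 10^5) = 5.24 m

Δh ≈ 5.24 m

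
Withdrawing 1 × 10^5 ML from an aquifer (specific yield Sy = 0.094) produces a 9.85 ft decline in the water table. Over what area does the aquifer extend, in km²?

Δh = 9.85 ft = 3.002 m
ΔV = 1 × 10^5 ML = 1 × 10^8 m³
A = ΔV / (Sy × Δh) = 1 × 10^8 / (0.094 × 3.002) = 3.543 × 10^8 m²
A = 3.543 × 10^8 m² = 354.3 km²

A ≈ 354 km²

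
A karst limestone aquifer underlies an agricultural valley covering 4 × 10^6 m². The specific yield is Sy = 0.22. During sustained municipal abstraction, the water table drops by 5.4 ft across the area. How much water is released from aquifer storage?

ΔV ≈ 1.45 × 10^6 m³

Δh = 5.4 ft = 1.646 m
ΔV = Sy × A × Δh = 0.22 × 4 × 10^6 m² × 1.646 m = 1.448 × 10^6 m³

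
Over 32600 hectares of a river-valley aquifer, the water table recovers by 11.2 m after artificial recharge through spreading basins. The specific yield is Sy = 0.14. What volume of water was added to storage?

ΔV ≈ 5.11 × 10^8 m³

A = 32600 hectares = 3.26 × 10^8 m²
ΔV = Sy × A × Δh = 0.14 × 3.26 × 10^8 m² × 11.2 m = 5.112 × 10^8 m³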